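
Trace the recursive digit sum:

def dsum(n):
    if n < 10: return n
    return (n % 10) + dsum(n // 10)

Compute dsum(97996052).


dsum(97996052) = 2 + dsum(9799605)
dsum(9799605) = 5 + dsum(979960)
dsum(979960) = 0 + dsum(97996)
dsum(97996) = 6 + dsum(9799)
dsum(9799) = 9 + dsum(979)
dsum(979) = 9 + dsum(97)
dsum(97) = 7 + dsum(9)
dsum(9) = 9  (base case)
Total: 2 + 5 + 0 + 6 + 9 + 9 + 7 + 9 = 47

47


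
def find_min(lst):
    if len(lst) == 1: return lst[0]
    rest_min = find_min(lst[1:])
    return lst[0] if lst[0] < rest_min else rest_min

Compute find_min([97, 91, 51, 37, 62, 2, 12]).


find_min([97, 91, 51, 37, 62, 2, 12]): compare 97 with find_min([91, 51, 37, 62, 2, 12])
find_min([91, 51, 37, 62, 2, 12]): compare 91 with find_min([51, 37, 62, 2, 12])
find_min([51, 37, 62, 2, 12]): compare 51 with find_min([37, 62, 2, 12])
find_min([37, 62, 2, 12]): compare 37 with find_min([62, 2, 12])
find_min([62, 2, 12]): compare 62 with find_min([2, 12])
find_min([2, 12]): compare 2 with find_min([12])
find_min([12]) = 12  (base case)
Compare 2 with 12 -> 2
Compare 62 with 2 -> 2
Compare 37 with 2 -> 2
Compare 51 with 2 -> 2
Compare 91 with 2 -> 2
Compare 97 with 2 -> 2

2


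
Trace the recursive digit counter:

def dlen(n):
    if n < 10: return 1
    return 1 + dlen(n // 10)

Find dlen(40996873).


dlen(40996873) = 1 + dlen(4099687)
dlen(4099687) = 1 + dlen(409968)
dlen(409968) = 1 + dlen(40996)
dlen(40996) = 1 + dlen(4099)
dlen(4099) = 1 + dlen(409)
dlen(409) = 1 + dlen(40)
dlen(40) = 1 + dlen(4)
dlen(4) = 1  (base case: 4 < 10)
Unwinding: 1 + 1 + 1 + 1 + 1 + 1 + 1 + 1 = 8

8


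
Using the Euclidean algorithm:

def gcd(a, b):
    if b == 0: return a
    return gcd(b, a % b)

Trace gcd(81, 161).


gcd(81, 161) = gcd(161, 81)
gcd(161, 81) = gcd(81, 80)
gcd(81, 80) = gcd(80, 1)
gcd(80, 1) = gcd(1, 0)
gcd(1, 0) = 1  (base case)

1


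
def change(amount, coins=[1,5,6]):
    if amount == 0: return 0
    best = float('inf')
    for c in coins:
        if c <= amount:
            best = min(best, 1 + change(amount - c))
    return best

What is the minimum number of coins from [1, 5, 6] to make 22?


Building up with DP:
change(0) = 0
change(1) = min(1+change(0)=1+0=1) = 1
change(2) = min(1+change(1)=1+1=2) = 2
change(3) = min(1+change(2)=1+2=3) = 3
change(4) = min(1+change(3)=1+3=4) = 4
change(5) = min(1+change(4)=1+4=5, 1+change(0)=1+0=1) = 1
change(6) = min(1+change(5)=1+1=2, 1+change(1)=1+1=2, 1+change(0)=1+0=1) = 1
change(7) = min(1+change(6)=1+1=2, 1+change(2)=1+2=3, 1+change(1)=1+1=2) = 2
change(8) = min(1+change(7)=1+2=3, 1+change(3)=1+3=4, 1+change(2)=1+2=3) = 3
change(9) = min(1+change(8)=1+3=4, 1+change(4)=1+4=5, 1+change(3)=1+3=4) = 4
change(10) = min(1+change(9)=1+4=5, 1+change(5)=1+1=2, 1+change(4)=1+4=5) = 2
change(11) = min(1+change(10)=1+2=3, 1+change(6)=1+1=2, 1+change(5)=1+1=2) = 2
change(12) = min(1+change(11)=1+2=3, 1+change(7)=1+2=3, 1+change(6)=1+1=2) = 2
change(13) = min(1+change(12)=1+2=3, 1+change(8)=1+3=4, 1+change(7)=1+2=3) = 3
change(14) = min(1+change(13)=1+3=4, 1+change(9)=1+4=5, 1+change(8)=1+3=4) = 4
change(15) = min(1+change(14)=1+4=5, 1+change(10)=1+2=3, 1+change(9)=1+4=5) = 3
change(16) = min(1+change(15)=1+3=4, 1+change(11)=1+2=3, 1+change(10)=1+2=3) = 3
change(17) = min(1+change(16)=1+3=4, 1+change(12)=1+2=3, 1+change(11)=1+2=3) = 3
change(18) = min(1+change(17)=1+3=4, 1+change(13)=1+3=4, 1+change(12)=1+2=3) = 3
change(19) = min(1+change(18)=1+3=4, 1+change(14)=1+4=5, 1+change(13)=1+3=4) = 4
change(20) = min(1+change(19)=1+4=5, 1+change(15)=1+3=4, 1+change(14)=1+4=5) = 4
change(21) = min(1+change(20)=1+4=5, 1+change(16)=1+3=4, 1+change(15)=1+3=4) = 4
change(22) = min(1+change(21)=1+4=5, 1+change(17)=1+3=4, 1+change(16)=1+3=4) = 4

4


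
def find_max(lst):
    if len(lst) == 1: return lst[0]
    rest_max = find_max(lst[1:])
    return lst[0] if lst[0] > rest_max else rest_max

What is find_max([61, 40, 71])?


find_max([61, 40, 71]): compare 61 with find_max([40, 71])
find_max([40, 71]): compare 40 with find_max([71])
find_max([71]) = 71  (base case)
Compare 40 with 71 -> 71
Compare 61 with 71 -> 71

71


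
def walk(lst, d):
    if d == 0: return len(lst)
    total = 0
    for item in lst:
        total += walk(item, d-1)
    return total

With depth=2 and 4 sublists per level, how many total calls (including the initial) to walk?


At depth 0 (root): 1 call
At depth 1: each of 1 parents calls walk on 4 children = 4 calls
At depth 2: each of 4 parents calls walk on 4 children = 16 calls
Total: 1 + 4 + 16 = 21

21


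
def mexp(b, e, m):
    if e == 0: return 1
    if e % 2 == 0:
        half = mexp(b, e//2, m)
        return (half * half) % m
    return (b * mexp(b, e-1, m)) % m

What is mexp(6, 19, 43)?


mexp(6, 19, 43): e is odd, compute mexp(6, 18, 43)
  mexp(6, 18, 43): e is even, compute mexp(6, 9, 43)
    mexp(6, 9, 43): e is odd, compute mexp(6, 8, 43)
      mexp(6, 8, 43): e is even, compute mexp(6, 4, 43)
        mexp(6, 4, 43): e is even, compute mexp(6, 2, 43)
          mexp(6, 2, 43): e is even, compute mexp(6, 1, 43)
          mexp(6, 1, 43): e is odd, compute mexp(6, 0, 43)
          mexp(6, 0, 43) = 1
          (6 * 1) % 43 = 6
          half=6, (6*6) % 43 = 36
        half=36, (36*36) % 43 = 6
      half=6, (6*6) % 43 = 36
    (6 * 36) % 43 = 1
  half=1, (1*1) % 43 = 1
(6 * 1) % 43 = 6

6


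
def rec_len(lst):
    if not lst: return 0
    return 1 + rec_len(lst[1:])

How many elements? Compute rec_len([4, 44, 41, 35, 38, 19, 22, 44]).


rec_len([4, 44, 41, 35, 38, 19, 22, 44]) = 1 + rec_len([44, 41, 35, 38, 19, 22, 44])
rec_len([44, 41, 35, 38, 19, 22, 44]) = 1 + rec_len([41, 35, 38, 19, 22, 44])
rec_len([41, 35, 38, 19, 22, 44]) = 1 + rec_len([35, 38, 19, 22, 44])
rec_len([35, 38, 19, 22, 44]) = 1 + rec_len([38, 19, 22, 44])
rec_len([38, 19, 22, 44]) = 1 + rec_len([19, 22, 44])
rec_len([19, 22, 44]) = 1 + rec_len([22, 44])
rec_len([22, 44]) = 1 + rec_len([44])
rec_len([44]) = 1 + rec_len([])
rec_len([]) = 0  (base case)
Unwinding: 1 + 1 + 1 + 1 + 1 + 1 + 1 + 1 + 0 = 8

8


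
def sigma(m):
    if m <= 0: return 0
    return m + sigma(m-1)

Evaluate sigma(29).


sigma(29)
= 29 + 28 + 27 + 26 + 25 + 24 + 23 + 22 + 21 + 20 + 19 + 18 + 17 + 16 + 15 + 14 + 13 + 12 + 11 + 10 + 9 + 8 + 7 + 6 + 5 + 4 + 3 + 2 + 1 + sigma(0)
= 29 + 28 + 27 + 26 + 25 + 24 + 23 + 22 + 21 + 20 + 19 + 18 + 17 + 16 + 15 + 14 + 13 + 12 + 11 + 10 + 9 + 8 + 7 + 6 + 5 + 4 + 3 + 2 + 1 + 0
= 435

435


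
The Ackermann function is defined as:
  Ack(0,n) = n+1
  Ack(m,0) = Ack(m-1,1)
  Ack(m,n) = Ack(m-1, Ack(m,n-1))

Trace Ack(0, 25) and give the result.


Ack(0, 25) = 26
Result: Ack(0, 25) = 26

26


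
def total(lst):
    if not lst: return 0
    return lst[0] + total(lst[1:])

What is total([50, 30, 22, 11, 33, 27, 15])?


total([50, 30, 22, 11, 33, 27, 15]) = 50 + total([30, 22, 11, 33, 27, 15])
total([30, 22, 11, 33, 27, 15]) = 30 + total([22, 11, 33, 27, 15])
total([22, 11, 33, 27, 15]) = 22 + total([11, 33, 27, 15])
total([11, 33, 27, 15]) = 11 + total([33, 27, 15])
total([33, 27, 15]) = 33 + total([27, 15])
total([27, 15]) = 27 + total([15])
total([15]) = 15 + total([])
total([]) = 0  (base case)
Total: 50 + 30 + 22 + 11 + 33 + 27 + 15 + 0 = 188

188


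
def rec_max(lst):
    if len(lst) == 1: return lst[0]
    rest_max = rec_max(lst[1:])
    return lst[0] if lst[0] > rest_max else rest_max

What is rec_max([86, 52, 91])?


rec_max([86, 52, 91]): compare 86 with rec_max([52, 91])
rec_max([52, 91]): compare 52 with rec_max([91])
rec_max([91]) = 91  (base case)
Compare 52 with 91 -> 91
Compare 86 with 91 -> 91

91


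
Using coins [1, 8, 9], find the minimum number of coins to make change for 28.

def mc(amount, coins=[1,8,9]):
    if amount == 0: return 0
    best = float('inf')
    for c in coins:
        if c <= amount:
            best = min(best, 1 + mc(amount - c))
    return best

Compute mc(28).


Building up with DP:
mc(0) = 0
mc(1) = min(1+mc(0)=1+0=1) = 1
mc(2) = min(1+mc(1)=1+1=2) = 2
mc(3) = min(1+mc(2)=1+2=3) = 3
mc(4) = min(1+mc(3)=1+3=4) = 4
mc(5) = min(1+mc(4)=1+4=5) = 5
mc(6) = min(1+mc(5)=1+5=6) = 6
mc(7) = min(1+mc(6)=1+6=7) = 7
mc(8) = min(1+mc(7)=1+7=8, 1+mc(0)=1+0=1) = 1
mc(9) = min(1+mc(8)=1+1=2, 1+mc(1)=1+1=2, 1+mc(0)=1+0=1) = 1
mc(10) = min(1+mc(9)=1+1=2, 1+mc(2)=1+2=3, 1+mc(1)=1+1=2) = 2
mc(11) = min(1+mc(10)=1+2=3, 1+mc(3)=1+3=4, 1+mc(2)=1+2=3) = 3
mc(12) = min(1+mc(11)=1+3=4, 1+mc(4)=1+4=5, 1+mc(3)=1+3=4) = 4
mc(13) = min(1+mc(12)=1+4=5, 1+mc(5)=1+5=6, 1+mc(4)=1+4=5) = 5
mc(14) = min(1+mc(13)=1+5=6, 1+mc(6)=1+6=7, 1+mc(5)=1+5=6) = 6
mc(15) = min(1+mc(14)=1+6=7, 1+mc(7)=1+7=8, 1+mc(6)=1+6=7) = 7
mc(16) = min(1+mc(15)=1+7=8, 1+mc(8)=1+1=2, 1+mc(7)=1+7=8) = 2
mc(17) = min(1+mc(16)=1+2=3, 1+mc(9)=1+1=2, 1+mc(8)=1+1=2) = 2
mc(18) = min(1+mc(17)=1+2=3, 1+mc(10)=1+2=3, 1+mc(9)=1+1=2) = 2
mc(19) = min(1+mc(18)=1+2=3, 1+mc(11)=1+3=4, 1+mc(10)=1+2=3) = 3
mc(20) = min(1+mc(19)=1+3=4, 1+mc(12)=1+4=5, 1+mc(11)=1+3=4) = 4
mc(21) = min(1+mc(20)=1+4=5, 1+mc(13)=1+5=6, 1+mc(12)=1+4=5) = 5
mc(22) = min(1+mc(21)=1+5=6, 1+mc(14)=1+6=7, 1+mc(13)=1+5=6) = 6
mc(23) = min(1+mc(22)=1+6=7, 1+mc(15)=1+7=8, 1+mc(14)=1+6=7) = 7
mc(24) = min(1+mc(23)=1+7=8, 1+mc(16)=1+2=3, 1+mc(15)=1+7=8) = 3
mc(25) = min(1+mc(24)=1+3=4, 1+mc(17)=1+2=3, 1+mc(16)=1+2=3) = 3
mc(26) = min(1+mc(25)=1+3=4, 1+mc(18)=1+2=3, 1+mc(17)=1+2=3) = 3
mc(27) = min(1+mc(26)=1+3=4, 1+mc(19)=1+3=4, 1+mc(18)=1+2=3) = 3
mc(28) = min(1+mc(27)=1+3=4, 1+mc(20)=1+4=5, 1+mc(19)=1+3=4) = 4

4


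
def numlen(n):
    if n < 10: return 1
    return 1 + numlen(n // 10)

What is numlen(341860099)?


numlen(341860099) = 1 + numlen(34186009)
numlen(34186009) = 1 + numlen(3418600)
numlen(3418600) = 1 + numlen(341860)
numlen(341860) = 1 + numlen(34186)
numlen(34186) = 1 + numlen(3418)
numlen(3418) = 1 + numlen(341)
numlen(341) = 1 + numlen(34)
numlen(34) = 1 + numlen(3)
numlen(3) = 1  (base case: 3 < 10)
Unwinding: 1 + 1 + 1 + 1 + 1 + 1 + 1 + 1 + 1 = 9

9


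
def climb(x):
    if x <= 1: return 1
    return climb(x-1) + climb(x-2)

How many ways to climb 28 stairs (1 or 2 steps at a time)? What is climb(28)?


Building up from base cases:
climb(0) = 1
climb(1) = 1
climb(2) = climb(1) + climb(0) = 1 + 1 = 2
climb(3) = climb(2) + climb(1) = 2 + 1 = 3
climb(4) = climb(3) + climb(2) = 3 + 2 = 5
climb(5) = climb(4) + climb(3) = 5 + 3 = 8
climb(6) = climb(5) + climb(4) = 8 + 5 = 13
climb(7) = climb(6) + climb(5) = 13 + 8 = 21
climb(8) = climb(7) + climb(6) = 21 + 13 = 34
climb(9) = climb(8) + climb(7) = 34 + 21 = 55
climb(10) = climb(9) + climb(8) = 55 + 34 = 89
climb(11) = climb(10) + climb(9) = 89 + 55 = 144
climb(12) = climb(11) + climb(10) = 144 + 89 = 233
climb(13) = climb(12) + climb(11) = 233 + 144 = 377
climb(14) = climb(13) + climb(12) = 377 + 233 = 610
climb(15) = climb(14) + climb(13) = 610 + 377 = 987
climb(16) = climb(15) + climb(14) = 987 + 610 = 1597
climb(17) = climb(16) + climb(15) = 1597 + 987 = 2584
climb(18) = climb(17) + climb(16) = 2584 + 1597 = 4181
climb(19) = climb(18) + climb(17) = 4181 + 2584 = 6765
climb(20) = climb(19) + climb(18) = 6765 + 4181 = 10946
climb(21) = climb(20) + climb(19) = 10946 + 6765 = 17711
climb(22) = climb(21) + climb(20) = 17711 + 10946 = 28657
climb(23) = climb(22) + climb(21) = 28657 + 17711 = 46368
climb(24) = climb(23) + climb(22) = 46368 + 28657 = 75025
climb(25) = climb(24) + climb(23) = 75025 + 46368 = 121393
climb(26) = climb(25) + climb(24) = 121393 + 75025 = 196418
climb(27) = climb(26) + climb(25) = 196418 + 121393 = 317811
climb(28) = climb(27) + climb(26) = 317811 + 196418 = 514229

514229


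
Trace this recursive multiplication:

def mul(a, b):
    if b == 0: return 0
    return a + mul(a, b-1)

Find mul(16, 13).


mul(16, 13) = 16 + mul(16, 12)
mul(16, 12) = 16 + mul(16, 11)
mul(16, 11) = 16 + mul(16, 10)
mul(16, 10) = 16 + mul(16, 9)
mul(16, 9) = 16 + mul(16, 8)
mul(16, 8) = 16 + mul(16, 7)
mul(16, 7) = 16 + mul(16, 6)
mul(16, 6) = 16 + mul(16, 5)
mul(16, 5) = 16 + mul(16, 4)
mul(16, 4) = 16 + mul(16, 3)
mul(16, 3) = 16 + mul(16, 2)
mul(16, 2) = 16 + mul(16, 1)
mul(16, 1) = 16 + mul(16, 0)
mul(16, 0) = 0  (base case)
Total: 16 + 16 + 16 + 16 + 16 + 16 + 16 + 16 + 16 + 16 + 16 + 16 + 16 + 0 = 208

208


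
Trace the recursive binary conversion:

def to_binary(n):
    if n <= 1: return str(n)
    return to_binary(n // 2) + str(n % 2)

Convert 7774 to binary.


to_binary(7774) = to_binary(3887) + '0'
to_binary(3887) = to_binary(1943) + '1'
to_binary(1943) = to_binary(971) + '1'
to_binary(971) = to_binary(485) + '1'
to_binary(485) = to_binary(242) + '1'
to_binary(242) = to_binary(121) + '0'
to_binary(121) = to_binary(60) + '1'
to_binary(60) = to_binary(30) + '0'
to_binary(30) = to_binary(15) + '0'
to_binary(15) = to_binary(7) + '1'
to_binary(7) = to_binary(3) + '1'
to_binary(3) = to_binary(1) + '1'
to_binary(1) = '1'  (base case)
Concatenating: '1' + '1' + '1' + '1' + '0' + '0' + '1' + '0' + '1' + '1' + '1' + '1' + '0' = '1111001011110'

1111001011110


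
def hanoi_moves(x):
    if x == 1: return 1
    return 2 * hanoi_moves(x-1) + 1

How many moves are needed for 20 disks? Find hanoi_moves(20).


hanoi_moves(20) = 2 * hanoi_moves(19) + 1
hanoi_moves(19) = 2 * hanoi_moves(18) + 1
hanoi_moves(18) = 2 * hanoi_moves(17) + 1
hanoi_moves(17) = 2 * hanoi_moves(16) + 1
hanoi_moves(16) = 2 * hanoi_moves(15) + 1
hanoi_moves(15) = 2 * hanoi_moves(14) + 1
hanoi_moves(14) = 2 * hanoi_moves(13) + 1
hanoi_moves(13) = 2 * hanoi_moves(12) + 1
hanoi_moves(12) = 2 * hanoi_moves(11) + 1
hanoi_moves(11) = 2 * hanoi_moves(10) + 1
hanoi_moves(10) = 2 * hanoi_moves(9) + 1
hanoi_moves(9) = 2 * hanoi_moves(8) + 1
hanoi_moves(8) = 2 * hanoi_moves(7) + 1
hanoi_moves(7) = 2 * hanoi_moves(6) + 1
hanoi_moves(6) = 2 * hanoi_moves(5) + 1
hanoi_moves(5) = 2 * hanoi_moves(4) + 1
hanoi_moves(4) = 2 * hanoi_moves(3) + 1
hanoi_moves(3) = 2 * hanoi_moves(2) + 1
hanoi_moves(2) = 2 * hanoi_moves(1) + 1
hanoi_moves(1) = 1  (base case)
hanoi_moves(2) = 2 * 1 + 1 = 3
hanoi_moves(3) = 2 * 3 + 1 = 7
hanoi_moves(4) = 2 * 7 + 1 = 15
hanoi_moves(5) = 2 * 15 + 1 = 31
hanoi_moves(6) = 2 * 31 + 1 = 63
hanoi_moves(7) = 2 * 63 + 1 = 127
hanoi_moves(8) = 2 * 127 + 1 = 255
hanoi_moves(9) = 2 * 255 + 1 = 511
hanoi_moves(10) = 2 * 511 + 1 = 1023
hanoi_moves(11) = 2 * 1023 + 1 = 2047
hanoi_moves(12) = 2 * 2047 + 1 = 4095
hanoi_moves(13) = 2 * 4095 + 1 = 8191
hanoi_moves(14) = 2 * 8191 + 1 = 16383
hanoi_moves(15) = 2 * 16383 + 1 = 32767
hanoi_moves(16) = 2 * 32767 + 1 = 65535
hanoi_moves(17) = 2 * 65535 + 1 = 131071
hanoi_moves(18) = 2 * 131071 + 1 = 262143
hanoi_moves(19) = 2 * 262143 + 1 = 524287
hanoi_moves(20) = 2 * 524287 + 1 = 1048575

1048575


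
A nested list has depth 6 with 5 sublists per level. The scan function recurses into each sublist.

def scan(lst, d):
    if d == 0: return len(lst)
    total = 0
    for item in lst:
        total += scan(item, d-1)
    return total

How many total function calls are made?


At depth 0 (root): 1 call
At depth 1: each of 1 parents calls scan on 5 children = 5 calls
At depth 2: each of 5 parents calls scan on 5 children = 25 calls
At depth 3: each of 25 parents calls scan on 5 children = 125 calls
At depth 4: each of 125 parents calls scan on 5 children = 625 calls
At depth 5: each of 625 parents calls scan on 5 children = 3125 calls
At depth 6: each of 3125 parents calls scan on 5 children = 15625 calls
Total: 1 + 5 + 25 + 125 + 625 + 3125 + 15625 = 19531

19531


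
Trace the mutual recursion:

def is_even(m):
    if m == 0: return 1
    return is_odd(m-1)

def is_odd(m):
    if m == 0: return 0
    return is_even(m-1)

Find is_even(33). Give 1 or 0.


is_even(33) = is_odd(32)
is_odd(32) = is_even(31)
is_even(31) = is_odd(30)
is_odd(30) = is_even(29)
is_even(29) = is_odd(28)
is_odd(28) = is_even(27)
is_even(27) = is_odd(26)
is_odd(26) = is_even(25)
is_even(25) = is_odd(24)
is_odd(24) = is_even(23)
is_even(23) = is_odd(22)
is_odd(22) = is_even(21)
is_even(21) = is_odd(20)
is_odd(20) = is_even(19)
is_even(19) = is_odd(18)
is_odd(18) = is_even(17)
is_even(17) = is_odd(16)
is_odd(16) = is_even(15)
is_even(15) = is_odd(14)
is_odd(14) = is_even(13)
is_even(13) = is_odd(12)
is_odd(12) = is_even(11)
is_even(11) = is_odd(10)
is_odd(10) = is_even(9)
is_even(9) = is_odd(8)
is_odd(8) = is_even(7)
is_even(7) = is_odd(6)
is_odd(6) = is_even(5)
is_even(5) = is_odd(4)
is_odd(4) = is_even(3)
is_even(3) = is_odd(2)
is_odd(2) = is_even(1)
is_even(1) = is_odd(0)
is_odd(0) = 0  (base case)
Result: 0

0


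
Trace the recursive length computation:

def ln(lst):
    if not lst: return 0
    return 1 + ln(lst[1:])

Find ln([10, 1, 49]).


ln([10, 1, 49]) = 1 + ln([1, 49])
ln([1, 49]) = 1 + ln([49])
ln([49]) = 1 + ln([])
ln([]) = 0  (base case)
Unwinding: 1 + 1 + 1 + 0 = 3

3


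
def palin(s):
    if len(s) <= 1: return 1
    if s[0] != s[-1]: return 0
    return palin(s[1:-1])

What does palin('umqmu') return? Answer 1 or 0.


palin('umqmu'): s[0]='u' == s[-1]='u' -> check palin('mqm')
palin('mqm'): s[0]='m' == s[-1]='m' -> check palin('q')
palin('q'): len <= 1 -> return 1  (base case)
Result: 1 (palindrome)

1


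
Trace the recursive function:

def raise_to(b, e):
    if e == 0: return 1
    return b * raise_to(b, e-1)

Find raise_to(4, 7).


raise_to(4, 7)
= 4 * raise_to(4, 6)
= 4 * 4 * raise_to(4, 5)
= 4 * 4 * 4 * raise_to(4, 4)
= 4 * 4 * 4 * 4 * raise_to(4, 3)
= 4 * 4 * 4 * 4 * 4 * raise_to(4, 2)
= 4 * 4 * 4 * 4 * 4 * 4 * raise_to(4, 1)
= 4 * 4 * 4 * 4 * 4 * 4 * 4 * raise_to(4, 0)
= 4 * 4 * 4 * 4 * 4 * 4 * 4 * 1
= 16384

16384


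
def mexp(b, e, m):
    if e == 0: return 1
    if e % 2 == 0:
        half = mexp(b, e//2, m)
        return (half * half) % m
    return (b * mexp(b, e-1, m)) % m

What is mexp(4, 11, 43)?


mexp(4, 11, 43): e is odd, compute mexp(4, 10, 43)
  mexp(4, 10, 43): e is even, compute mexp(4, 5, 43)
    mexp(4, 5, 43): e is odd, compute mexp(4, 4, 43)
      mexp(4, 4, 43): e is even, compute mexp(4, 2, 43)
        mexp(4, 2, 43): e is even, compute mexp(4, 1, 43)
          mexp(4, 1, 43): e is odd, compute mexp(4, 0, 43)
          mexp(4, 0, 43) = 1
          (4 * 1) % 43 = 4
        half=4, (4*4) % 43 = 16
      half=16, (16*16) % 43 = 41
    (4 * 41) % 43 = 35
  half=35, (35*35) % 43 = 21
(4 * 21) % 43 = 41

41


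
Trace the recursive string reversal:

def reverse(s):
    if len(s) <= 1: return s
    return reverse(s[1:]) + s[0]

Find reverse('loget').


reverse('loget') = reverse('oget') + 'l'
reverse('oget') = reverse('get') + 'o'
reverse('get') = reverse('et') + 'g'
reverse('et') = reverse('t') + 'e'
reverse('t') = 't'  (base case)
Concatenating: 't' + 'e' + 'g' + 'o' + 'l' = 'tegol'

tegol


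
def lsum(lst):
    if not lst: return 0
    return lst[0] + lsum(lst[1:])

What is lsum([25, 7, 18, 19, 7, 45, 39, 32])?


lsum([25, 7, 18, 19, 7, 45, 39, 32]) = 25 + lsum([7, 18, 19, 7, 45, 39, 32])
lsum([7, 18, 19, 7, 45, 39, 32]) = 7 + lsum([18, 19, 7, 45, 39, 32])
lsum([18, 19, 7, 45, 39, 32]) = 18 + lsum([19, 7, 45, 39, 32])
lsum([19, 7, 45, 39, 32]) = 19 + lsum([7, 45, 39, 32])
lsum([7, 45, 39, 32]) = 7 + lsum([45, 39, 32])
lsum([45, 39, 32]) = 45 + lsum([39, 32])
lsum([39, 32]) = 39 + lsum([32])
lsum([32]) = 32 + lsum([])
lsum([]) = 0  (base case)
Total: 25 + 7 + 18 + 19 + 7 + 45 + 39 + 32 + 0 = 192

192


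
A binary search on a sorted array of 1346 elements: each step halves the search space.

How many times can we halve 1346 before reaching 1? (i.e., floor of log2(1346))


1346 / 2 = 673
673 / 2 = 336
336 / 2 = 168
168 / 2 = 84
84 / 2 = 42
42 / 2 = 21
21 / 2 = 10
10 / 2 = 5
5 / 2 = 2
2 / 2 = 1
Reached 1 after 10 halvings

10


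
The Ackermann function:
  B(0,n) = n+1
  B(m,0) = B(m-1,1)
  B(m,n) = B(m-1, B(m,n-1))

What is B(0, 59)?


B(0, 59) = 60
Result: B(0, 59) = 60

60


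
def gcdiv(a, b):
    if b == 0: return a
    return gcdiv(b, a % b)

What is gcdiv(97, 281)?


gcdiv(97, 281) = gcdiv(281, 97)
gcdiv(281, 97) = gcdiv(97, 87)
gcdiv(97, 87) = gcdiv(87, 10)
gcdiv(87, 10) = gcdiv(10, 7)
gcdiv(10, 7) = gcdiv(7, 3)
gcdiv(7, 3) = gcdiv(3, 1)
gcdiv(3, 1) = gcdiv(1, 0)
gcdiv(1, 0) = 1  (base case)

1


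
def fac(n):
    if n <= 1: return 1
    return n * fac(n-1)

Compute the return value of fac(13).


fac(13)
= 13 * fac(12)
= 13 * 12 * fac(11)
= 13 * 12 * 11 * fac(10)
= 13 * 12 * 11 * 10 * fac(9)
= 13 * 12 * 11 * 10 * 9 * fac(8)
= 13 * 12 * 11 * 10 * 9 * 8 * fac(7)
= 13 * 12 * 11 * 10 * 9 * 8 * 7 * fac(6)
= 13 * 12 * 11 * 10 * 9 * 8 * 7 * 6 * fac(5)
= 13 * 12 * 11 * 10 * 9 * 8 * 7 * 6 * 5 * fac(4)
= 13 * 12 * 11 * 10 * 9 * 8 * 7 * 6 * 5 * 4 * fac(3)
= 13 * 12 * 11 * 10 * 9 * 8 * 7 * 6 * 5 * 4 * 3 * fac(2)
= 13 * 12 * 11 * 10 * 9 * 8 * 7 * 6 * 5 * 4 * 3 * 2 * fac(1)
= 13 * 12 * 11 * 10 * 9 * 8 * 7 * 6 * 5 * 4 * 3 * 2 * 1
= 6227020800

6227020800


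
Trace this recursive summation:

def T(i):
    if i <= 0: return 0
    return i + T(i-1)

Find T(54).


T(54)
= 54 + 53 + 52 + 51 + 50 + 49 + 48 + 47 + 46 + 45 + 44 + 43 + 42 + 41 + 40 + 39 + 38 + 37 + 36 + 35 + 34 + 33 + 32 + 31 + 30 + 29 + 28 + 27 + 26 + 25 + 24 + 23 + 22 + 21 + 20 + 19 + 18 + 17 + 16 + 15 + 14 + 13 + 12 + 11 + 10 + 9 + 8 + 7 + 6 + 5 + 4 + 3 + 2 + 1 + T(0)
= 54 + 53 + 52 + 51 + 50 + 49 + 48 + 47 + 46 + 45 + 44 + 43 + 42 + 41 + 40 + 39 + 38 + 37 + 36 + 35 + 34 + 33 + 32 + 31 + 30 + 29 + 28 + 27 + 26 + 25 + 24 + 23 + 22 + 21 + 20 + 19 + 18 + 17 + 16 + 15 + 14 + 13 + 12 + 11 + 10 + 9 + 8 + 7 + 6 + 5 + 4 + 3 + 2 + 1 + 0
= 1485

1485


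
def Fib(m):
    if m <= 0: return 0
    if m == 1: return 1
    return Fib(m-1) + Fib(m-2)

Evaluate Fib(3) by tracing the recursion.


Computing Fib(3) bottom-up:
Fib(0) = 0
Fib(1) = 1
Fib(2) = Fib(1) + Fib(0) = 1 + 0 = 1
Fib(3) = Fib(2) + Fib(1) = 1 + 1 = 2

2


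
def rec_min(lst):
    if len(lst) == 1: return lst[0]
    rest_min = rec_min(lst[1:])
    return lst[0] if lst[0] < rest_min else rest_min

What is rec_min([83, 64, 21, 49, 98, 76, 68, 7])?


rec_min([83, 64, 21, 49, 98, 76, 68, 7]): compare 83 with rec_min([64, 21, 49, 98, 76, 68, 7])
rec_min([64, 21, 49, 98, 76, 68, 7]): compare 64 with rec_min([21, 49, 98, 76, 68, 7])
rec_min([21, 49, 98, 76, 68, 7]): compare 21 with rec_min([49, 98, 76, 68, 7])
rec_min([49, 98, 76, 68, 7]): compare 49 with rec_min([98, 76, 68, 7])
rec_min([98, 76, 68, 7]): compare 98 with rec_min([76, 68, 7])
rec_min([76, 68, 7]): compare 76 with rec_min([68, 7])
rec_min([68, 7]): compare 68 with rec_min([7])
rec_min([7]) = 7  (base case)
Compare 68 with 7 -> 7
Compare 76 with 7 -> 7
Compare 98 with 7 -> 7
Compare 49 with 7 -> 7
Compare 21 with 7 -> 7
Compare 64 with 7 -> 7
Compare 83 with 7 -> 7

7


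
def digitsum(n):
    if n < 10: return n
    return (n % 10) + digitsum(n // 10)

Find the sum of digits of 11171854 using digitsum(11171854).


digitsum(11171854) = 4 + digitsum(1117185)
digitsum(1117185) = 5 + digitsum(111718)
digitsum(111718) = 8 + digitsum(11171)
digitsum(11171) = 1 + digitsum(1117)
digitsum(1117) = 7 + digitsum(111)
digitsum(111) = 1 + digitsum(11)
digitsum(11) = 1 + digitsum(1)
digitsum(1) = 1  (base case)
Total: 4 + 5 + 8 + 1 + 7 + 1 + 1 + 1 = 28

28


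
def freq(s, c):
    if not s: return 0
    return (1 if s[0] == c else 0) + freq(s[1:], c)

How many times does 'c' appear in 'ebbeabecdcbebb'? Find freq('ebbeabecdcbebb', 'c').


s[0]='e' != 'c' -> 0
s[0]='b' != 'c' -> 0
s[0]='b' != 'c' -> 0
s[0]='e' != 'c' -> 0
s[0]='a' != 'c' -> 0
s[0]='b' != 'c' -> 0
s[0]='e' != 'c' -> 0
s[0]='c' == 'c' -> 1
s[0]='d' != 'c' -> 0
s[0]='c' == 'c' -> 1
s[0]='b' != 'c' -> 0
s[0]='e' != 'c' -> 0
s[0]='b' != 'c' -> 0
s[0]='b' != 'c' -> 0
Sum: 0 + 0 + 0 + 0 + 0 + 0 + 0 + 1 + 0 + 1 + 0 + 0 + 0 + 0 = 2

2


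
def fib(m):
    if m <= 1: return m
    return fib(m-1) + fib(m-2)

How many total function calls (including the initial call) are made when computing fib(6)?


Let C(n) = total calls for fib(n)
C(0) = 1, C(1) = 1
C(2) = 1 + C(1) + C(0) = 1 + 1 + 1 = 3
C(3) = 1 + C(2) + C(1) = 1 + 3 + 1 = 5
C(4) = 1 + C(3) + C(2) = 1 + 5 + 3 = 9
C(5) = 1 + C(4) + C(3) = 1 + 9 + 5 = 15
C(6) = 1 + C(5) + C(4) = 1 + 15 + 9 = 25

25


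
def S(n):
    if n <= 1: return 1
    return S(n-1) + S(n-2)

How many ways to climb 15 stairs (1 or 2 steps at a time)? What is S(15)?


Building up from base cases:
S(0) = 1
S(1) = 1
S(2) = S(1) + S(0) = 1 + 1 = 2
S(3) = S(2) + S(1) = 2 + 1 = 3
S(4) = S(3) + S(2) = 3 + 2 = 5
S(5) = S(4) + S(3) = 5 + 3 = 8
S(6) = S(5) + S(4) = 8 + 5 = 13
S(7) = S(6) + S(5) = 13 + 8 = 21
S(8) = S(7) + S(6) = 21 + 13 = 34
S(9) = S(8) + S(7) = 34 + 21 = 55
S(10) = S(9) + S(8) = 55 + 34 = 89
S(11) = S(10) + S(9) = 89 + 55 = 144
S(12) = S(11) + S(10) = 144 + 89 = 233
S(13) = S(12) + S(11) = 233 + 144 = 377
S(14) = S(13) + S(12) = 377 + 233 = 610
S(15) = S(14) + S(13) = 610 + 377 = 987

987


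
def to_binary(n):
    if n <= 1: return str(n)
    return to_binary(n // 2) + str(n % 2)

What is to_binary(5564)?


to_binary(5564) = to_binary(2782) + '0'
to_binary(2782) = to_binary(1391) + '0'
to_binary(1391) = to_binary(695) + '1'
to_binary(695) = to_binary(347) + '1'
to_binary(347) = to_binary(173) + '1'
to_binary(173) = to_binary(86) + '1'
to_binary(86) = to_binary(43) + '0'
to_binary(43) = to_binary(21) + '1'
to_binary(21) = to_binary(10) + '1'
to_binary(10) = to_binary(5) + '0'
to_binary(5) = to_binary(2) + '1'
to_binary(2) = to_binary(1) + '0'
to_binary(1) = '1'  (base case)
Concatenating: '1' + '0' + '1' + '0' + '1' + '1' + '0' + '1' + '1' + '1' + '1' + '0' + '0' = '1010110111100'

1010110111100


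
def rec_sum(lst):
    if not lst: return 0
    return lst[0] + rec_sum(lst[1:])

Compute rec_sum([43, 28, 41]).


rec_sum([43, 28, 41]) = 43 + rec_sum([28, 41])
rec_sum([28, 41]) = 28 + rec_sum([41])
rec_sum([41]) = 41 + rec_sum([])
rec_sum([]) = 0  (base case)
Total: 43 + 28 + 41 + 0 = 112

112


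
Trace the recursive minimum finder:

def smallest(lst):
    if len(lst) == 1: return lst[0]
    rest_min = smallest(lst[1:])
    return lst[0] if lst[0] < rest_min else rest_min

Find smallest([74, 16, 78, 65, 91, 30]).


smallest([74, 16, 78, 65, 91, 30]): compare 74 with smallest([16, 78, 65, 91, 30])
smallest([16, 78, 65, 91, 30]): compare 16 with smallest([78, 65, 91, 30])
smallest([78, 65, 91, 30]): compare 78 with smallest([65, 91, 30])
smallest([65, 91, 30]): compare 65 with smallest([91, 30])
smallest([91, 30]): compare 91 with smallest([30])
smallest([30]) = 30  (base case)
Compare 91 with 30 -> 30
Compare 65 with 30 -> 30
Compare 78 with 30 -> 30
Compare 16 with 30 -> 16
Compare 74 with 16 -> 16

16


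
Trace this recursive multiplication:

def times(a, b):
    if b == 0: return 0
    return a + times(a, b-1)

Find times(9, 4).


times(9, 4) = 9 + times(9, 3)
times(9, 3) = 9 + times(9, 2)
times(9, 2) = 9 + times(9, 1)
times(9, 1) = 9 + times(9, 0)
times(9, 0) = 0  (base case)
Total: 9 + 9 + 9 + 9 + 0 = 36

36


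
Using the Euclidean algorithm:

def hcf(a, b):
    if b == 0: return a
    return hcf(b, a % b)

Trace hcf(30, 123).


hcf(30, 123) = hcf(123, 30)
hcf(123, 30) = hcf(30, 3)
hcf(30, 3) = hcf(3, 0)
hcf(3, 0) = 3  (base case)

3


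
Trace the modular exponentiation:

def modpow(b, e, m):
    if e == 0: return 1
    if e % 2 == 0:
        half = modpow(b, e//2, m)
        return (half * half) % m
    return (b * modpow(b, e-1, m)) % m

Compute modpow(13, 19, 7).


modpow(13, 19, 7): e is odd, compute modpow(13, 18, 7)
  modpow(13, 18, 7): e is even, compute modpow(13, 9, 7)
    modpow(13, 9, 7): e is odd, compute modpow(13, 8, 7)
      modpow(13, 8, 7): e is even, compute modpow(13, 4, 7)
        modpow(13, 4, 7): e is even, compute modpow(13, 2, 7)
          modpow(13, 2, 7): e is even, compute modpow(13, 1, 7)
          modpow(13, 1, 7): e is odd, compute modpow(13, 0, 7)
          modpow(13, 0, 7) = 1
          (13 * 1) % 7 = 6
          half=6, (6*6) % 7 = 1
        half=1, (1*1) % 7 = 1
      half=1, (1*1) % 7 = 1
    (13 * 1) % 7 = 6
  half=6, (6*6) % 7 = 1
(13 * 1) % 7 = 6

6


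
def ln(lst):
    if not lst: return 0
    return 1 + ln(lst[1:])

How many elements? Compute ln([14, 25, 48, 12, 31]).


ln([14, 25, 48, 12, 31]) = 1 + ln([25, 48, 12, 31])
ln([25, 48, 12, 31]) = 1 + ln([48, 12, 31])
ln([48, 12, 31]) = 1 + ln([12, 31])
ln([12, 31]) = 1 + ln([31])
ln([31]) = 1 + ln([])
ln([]) = 0  (base case)
Unwinding: 1 + 1 + 1 + 1 + 1 + 0 = 5

5


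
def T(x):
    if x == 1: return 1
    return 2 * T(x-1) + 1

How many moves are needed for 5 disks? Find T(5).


T(5) = 2 * T(4) + 1
T(4) = 2 * T(3) + 1
T(3) = 2 * T(2) + 1
T(2) = 2 * T(1) + 1
T(1) = 1  (base case)
T(2) = 2 * 1 + 1 = 3
T(3) = 2 * 3 + 1 = 7
T(4) = 2 * 7 + 1 = 15
T(5) = 2 * 15 + 1 = 31

31


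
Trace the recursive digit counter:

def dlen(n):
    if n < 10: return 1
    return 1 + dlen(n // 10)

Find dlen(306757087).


dlen(306757087) = 1 + dlen(30675708)
dlen(30675708) = 1 + dlen(3067570)
dlen(3067570) = 1 + dlen(306757)
dlen(306757) = 1 + dlen(30675)
dlen(30675) = 1 + dlen(3067)
dlen(3067) = 1 + dlen(306)
dlen(306) = 1 + dlen(30)
dlen(30) = 1 + dlen(3)
dlen(3) = 1  (base case: 3 < 10)
Unwinding: 1 + 1 + 1 + 1 + 1 + 1 + 1 + 1 + 1 = 9

9


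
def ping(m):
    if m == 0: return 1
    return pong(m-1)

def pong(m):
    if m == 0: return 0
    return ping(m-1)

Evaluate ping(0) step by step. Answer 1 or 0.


ping(0) = 1  (base case)
Result: 1

1


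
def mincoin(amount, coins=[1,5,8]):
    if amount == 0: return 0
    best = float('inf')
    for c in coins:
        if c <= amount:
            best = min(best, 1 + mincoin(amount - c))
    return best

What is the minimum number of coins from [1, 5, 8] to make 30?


Building up with DP:
mincoin(0) = 0
mincoin(1) = min(1+mincoin(0)=1+0=1) = 1
mincoin(2) = min(1+mincoin(1)=1+1=2) = 2
mincoin(3) = min(1+mincoin(2)=1+2=3) = 3
mincoin(4) = min(1+mincoin(3)=1+3=4) = 4
mincoin(5) = min(1+mincoin(4)=1+4=5, 1+mincoin(0)=1+0=1) = 1
mincoin(6) = min(1+mincoin(5)=1+1=2, 1+mincoin(1)=1+1=2) = 2
mincoin(7) = min(1+mincoin(6)=1+2=3, 1+mincoin(2)=1+2=3) = 3
mincoin(8) = min(1+mincoin(7)=1+3=4, 1+mincoin(3)=1+3=4, 1+mincoin(0)=1+0=1) = 1
mincoin(9) = min(1+mincoin(8)=1+1=2, 1+mincoin(4)=1+4=5, 1+mincoin(1)=1+1=2) = 2
mincoin(10) = min(1+mincoin(9)=1+2=3, 1+mincoin(5)=1+1=2, 1+mincoin(2)=1+2=3) = 2
mincoin(11) = min(1+mincoin(10)=1+2=3, 1+mincoin(6)=1+2=3, 1+mincoin(3)=1+3=4) = 3
mincoin(12) = min(1+mincoin(11)=1+3=4, 1+mincoin(7)=1+3=4, 1+mincoin(4)=1+4=5) = 4
mincoin(13) = min(1+mincoin(12)=1+4=5, 1+mincoin(8)=1+1=2, 1+mincoin(5)=1+1=2) = 2
mincoin(14) = min(1+mincoin(13)=1+2=3, 1+mincoin(9)=1+2=3, 1+mincoin(6)=1+2=3) = 3
mincoin(15) = min(1+mincoin(14)=1+3=4, 1+mincoin(10)=1+2=3, 1+mincoin(7)=1+3=4) = 3
mincoin(16) = min(1+mincoin(15)=1+3=4, 1+mincoin(11)=1+3=4, 1+mincoin(8)=1+1=2) = 2
mincoin(17) = min(1+mincoin(16)=1+2=3, 1+mincoin(12)=1+4=5, 1+mincoin(9)=1+2=3) = 3
mincoin(18) = min(1+mincoin(17)=1+3=4, 1+mincoin(13)=1+2=3, 1+mincoin(10)=1+2=3) = 3
mincoin(19) = min(1+mincoin(18)=1+3=4, 1+mincoin(14)=1+3=4, 1+mincoin(11)=1+3=4) = 4
mincoin(20) = min(1+mincoin(19)=1+4=5, 1+mincoin(15)=1+3=4, 1+mincoin(12)=1+4=5) = 4
mincoin(21) = min(1+mincoin(20)=1+4=5, 1+mincoin(16)=1+2=3, 1+mincoin(13)=1+2=3) = 3
mincoin(22) = min(1+mincoin(21)=1+3=4, 1+mincoin(17)=1+3=4, 1+mincoin(14)=1+3=4) = 4
mincoin(23) = min(1+mincoin(22)=1+4=5, 1+mincoin(18)=1+3=4, 1+mincoin(15)=1+3=4) = 4
mincoin(24) = min(1+mincoin(23)=1+4=5, 1+mincoin(19)=1+4=5, 1+mincoin(16)=1+2=3) = 3
mincoin(25) = min(1+mincoin(24)=1+3=4, 1+mincoin(20)=1+4=5, 1+mincoin(17)=1+3=4) = 4
mincoin(26) = min(1+mincoin(25)=1+4=5, 1+mincoin(21)=1+3=4, 1+mincoin(18)=1+3=4) = 4
mincoin(27) = min(1+mincoin(26)=1+4=5, 1+mincoin(22)=1+4=5, 1+mincoin(19)=1+4=5) = 5
mincoin(28) = min(1+mincoin(27)=1+5=6, 1+mincoin(23)=1+4=5, 1+mincoin(20)=1+4=5) = 5
mincoin(29) = min(1+mincoin(28)=1+5=6, 1+mincoin(24)=1+3=4, 1+mincoin(21)=1+3=4) = 4
mincoin(30) = min(1+mincoin(29)=1+4=5, 1+mincoin(25)=1+4=5, 1+mincoin(22)=1+4=5) = 5

5


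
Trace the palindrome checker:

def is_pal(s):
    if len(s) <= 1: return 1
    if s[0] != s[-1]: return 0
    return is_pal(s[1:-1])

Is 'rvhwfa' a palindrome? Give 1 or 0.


is_pal('rvhwfa'): s[0]='r' != s[-1]='a' -> return 0
Result: 0 (not a palindrome)

0


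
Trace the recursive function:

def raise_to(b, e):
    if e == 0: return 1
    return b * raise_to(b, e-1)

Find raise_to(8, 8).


raise_to(8, 8)
= 8 * raise_to(8, 7)
= 8 * 8 * raise_to(8, 6)
= 8 * 8 * 8 * raise_to(8, 5)
= 8 * 8 * 8 * 8 * raise_to(8, 4)
= 8 * 8 * 8 * 8 * 8 * raise_to(8, 3)
= 8 * 8 * 8 * 8 * 8 * 8 * raise_to(8, 2)
= 8 * 8 * 8 * 8 * 8 * 8 * 8 * raise_to(8, 1)
= 8 * 8 * 8 * 8 * 8 * 8 * 8 * 8 * raise_to(8, 0)
= 8 * 8 * 8 * 8 * 8 * 8 * 8 * 8 * 1
= 16777216

16777216


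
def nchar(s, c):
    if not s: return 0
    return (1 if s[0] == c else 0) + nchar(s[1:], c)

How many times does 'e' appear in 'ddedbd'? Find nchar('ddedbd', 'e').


s[0]='d' != 'e' -> 0
s[0]='d' != 'e' -> 0
s[0]='e' == 'e' -> 1
s[0]='d' != 'e' -> 0
s[0]='b' != 'e' -> 0
s[0]='d' != 'e' -> 0
Sum: 0 + 0 + 1 + 0 + 0 + 0 = 1

1


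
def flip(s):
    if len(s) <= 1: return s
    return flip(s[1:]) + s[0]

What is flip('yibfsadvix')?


flip('yibfsadvix') = flip('ibfsadvix') + 'y'
flip('ibfsadvix') = flip('bfsadvix') + 'i'
flip('bfsadvix') = flip('fsadvix') + 'b'
flip('fsadvix') = flip('sadvix') + 'f'
flip('sadvix') = flip('advix') + 's'
flip('advix') = flip('dvix') + 'a'
flip('dvix') = flip('vix') + 'd'
flip('vix') = flip('ix') + 'v'
flip('ix') = flip('x') + 'i'
flip('x') = 'x'  (base case)
Concatenating: 'x' + 'i' + 'v' + 'd' + 'a' + 's' + 'f' + 'b' + 'i' + 'y' = 'xivdasfbiy'

xivdasfbiy


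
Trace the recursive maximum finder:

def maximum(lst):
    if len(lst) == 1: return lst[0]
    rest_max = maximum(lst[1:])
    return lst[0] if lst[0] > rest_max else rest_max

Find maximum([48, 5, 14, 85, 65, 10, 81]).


maximum([48, 5, 14, 85, 65, 10, 81]): compare 48 with maximum([5, 14, 85, 65, 10, 81])
maximum([5, 14, 85, 65, 10, 81]): compare 5 with maximum([14, 85, 65, 10, 81])
maximum([14, 85, 65, 10, 81]): compare 14 with maximum([85, 65, 10, 81])
maximum([85, 65, 10, 81]): compare 85 with maximum([65, 10, 81])
maximum([65, 10, 81]): compare 65 with maximum([10, 81])
maximum([10, 81]): compare 10 with maximum([81])
maximum([81]) = 81  (base case)
Compare 10 with 81 -> 81
Compare 65 with 81 -> 81
Compare 85 with 81 -> 85
Compare 14 with 85 -> 85
Compare 5 with 85 -> 85
Compare 48 with 85 -> 85

85


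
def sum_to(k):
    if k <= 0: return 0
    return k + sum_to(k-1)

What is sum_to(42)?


sum_to(42)
= 42 + 41 + 40 + 39 + 38 + 37 + 36 + 35 + 34 + 33 + 32 + 31 + 30 + 29 + 28 + 27 + 26 + 25 + 24 + 23 + 22 + 21 + 20 + 19 + 18 + 17 + 16 + 15 + 14 + 13 + 12 + 11 + 10 + 9 + 8 + 7 + 6 + 5 + 4 + 3 + 2 + 1 + sum_to(0)
= 42 + 41 + 40 + 39 + 38 + 37 + 36 + 35 + 34 + 33 + 32 + 31 + 30 + 29 + 28 + 27 + 26 + 25 + 24 + 23 + 22 + 21 + 20 + 19 + 18 + 17 + 16 + 15 + 14 + 13 + 12 + 11 + 10 + 9 + 8 + 7 + 6 + 5 + 4 + 3 + 2 + 1 + 0
= 903

903


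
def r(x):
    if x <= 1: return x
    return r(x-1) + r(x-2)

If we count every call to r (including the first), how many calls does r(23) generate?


Let C(n) = total calls for r(n)
C(0) = 1, C(1) = 1
C(2) = 1 + C(1) + C(0) = 1 + 1 + 1 = 3
C(3) = 1 + C(2) + C(1) = 1 + 3 + 1 = 5
C(4) = 1 + C(3) + C(2) = 1 + 5 + 3 = 9
C(5) = 1 + C(4) + C(3) = 1 + 9 + 5 = 15
C(6) = 1 + C(5) + C(4) = 1 + 15 + 9 = 25
C(7) = 1 + C(6) + C(5) = 1 + 25 + 15 = 41
C(8) = 1 + C(7) + C(6) = 1 + 41 + 25 = 67
C(9) = 1 + C(8) + C(7) = 1 + 67 + 41 = 109
C(10) = 1 + C(9) + C(8) = 1 + 109 + 67 = 177
C(11) = 1 + C(10) + C(9) = 1 + 177 + 109 = 287
C(12) = 1 + C(11) + C(10) = 1 + 287 + 177 = 465
C(13) = 1 + C(12) + C(11) = 1 + 465 + 287 = 753
C(14) = 1 + C(13) + C(12) = 1 + 753 + 465 = 1219
C(15) = 1 + C(14) + C(13) = 1 + 1219 + 753 = 1973
C(16) = 1 + C(15) + C(14) = 1 + 1973 + 1219 = 3193
C(17) = 1 + C(16) + C(15) = 1 + 3193 + 1973 = 5167
C(18) = 1 + C(17) + C(16) = 1 + 5167 + 3193 = 8361
C(19) = 1 + C(18) + C(17) = 1 + 8361 + 5167 = 13529
C(20) = 1 + C(19) + C(18) = 1 + 13529 + 8361 = 21891
C(21) = 1 + C(20) + C(19) = 1 + 21891 + 13529 = 35421
C(22) = 1 + C(21) + C(20) = 1 + 35421 + 21891 = 57313
C(23) = 1 + C(22) + C(21) = 1 + 57313 + 35421 = 92735

92735


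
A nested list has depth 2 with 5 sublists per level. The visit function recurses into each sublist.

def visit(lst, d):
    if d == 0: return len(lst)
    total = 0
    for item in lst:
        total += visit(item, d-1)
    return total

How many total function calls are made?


At depth 0 (root): 1 call
At depth 1: each of 1 parents calls visit on 5 children = 5 calls
At depth 2: each of 5 parents calls visit on 5 children = 25 calls
Total: 1 + 5 + 25 = 31

31


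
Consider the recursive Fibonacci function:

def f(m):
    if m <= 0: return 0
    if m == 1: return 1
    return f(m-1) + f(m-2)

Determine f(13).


Computing f(13) bottom-up:
f(0) = 0
f(1) = 1
f(2) = f(1) + f(0) = 1 + 0 = 1
f(3) = f(2) + f(1) = 1 + 1 = 2
f(4) = f(3) + f(2) = 2 + 1 = 3
f(5) = f(4) + f(3) = 3 + 2 = 5
f(6) = f(5) + f(4) = 5 + 3 = 8
f(7) = f(6) + f(5) = 8 + 5 = 13
f(8) = f(7) + f(6) = 13 + 8 = 21
f(9) = f(8) + f(7) = 21 + 13 = 34
f(10) = f(9) + f(8) = 34 + 21 = 55
f(11) = f(10) + f(9) = 55 + 34 = 89
f(12) = f(11) + f(10) = 89 + 55 = 144
f(13) = f(12) + f(11) = 144 + 89 = 233

233


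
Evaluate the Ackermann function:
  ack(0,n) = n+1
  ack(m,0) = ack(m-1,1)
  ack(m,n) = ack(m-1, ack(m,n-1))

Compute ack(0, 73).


ack(0, 73) = 74
Result: ack(0, 73) = 74

74


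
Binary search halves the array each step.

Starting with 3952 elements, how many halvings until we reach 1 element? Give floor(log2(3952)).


3952 / 2 = 1976
1976 / 2 = 988
988 / 2 = 494
494 / 2 = 247
247 / 2 = 123
123 / 2 = 61
61 / 2 = 30
30 / 2 = 15
15 / 2 = 7
7 / 2 = 3
3 / 2 = 1
Reached 1 after 11 halvings

11


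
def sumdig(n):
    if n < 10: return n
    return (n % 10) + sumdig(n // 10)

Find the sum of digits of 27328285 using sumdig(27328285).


sumdig(27328285) = 5 + sumdig(2732828)
sumdig(2732828) = 8 + sumdig(273282)
sumdig(273282) = 2 + sumdig(27328)
sumdig(27328) = 8 + sumdig(2732)
sumdig(2732) = 2 + sumdig(273)
sumdig(273) = 3 + sumdig(27)
sumdig(27) = 7 + sumdig(2)
sumdig(2) = 2  (base case)
Total: 5 + 8 + 2 + 8 + 2 + 3 + 7 + 2 = 37

37


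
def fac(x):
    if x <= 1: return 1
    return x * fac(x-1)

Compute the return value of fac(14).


fac(14)
= 14 * fac(13)
= 14 * 13 * fac(12)
= 14 * 13 * 12 * fac(11)
= 14 * 13 * 12 * 11 * fac(10)
= 14 * 13 * 12 * 11 * 10 * fac(9)
= 14 * 13 * 12 * 11 * 10 * 9 * fac(8)
= 14 * 13 * 12 * 11 * 10 * 9 * 8 * fac(7)
= 14 * 13 * 12 * 11 * 10 * 9 * 8 * 7 * fac(6)
= 14 * 13 * 12 * 11 * 10 * 9 * 8 * 7 * 6 * fac(5)
= 14 * 13 * 12 * 11 * 10 * 9 * 8 * 7 * 6 * 5 * fac(4)
= 14 * 13 * 12 * 11 * 10 * 9 * 8 * 7 * 6 * 5 * 4 * fac(3)
= 14 * 13 * 12 * 11 * 10 * 9 * 8 * 7 * 6 * 5 * 4 * 3 * fac(2)
= 14 * 13 * 12 * 11 * 10 * 9 * 8 * 7 * 6 * 5 * 4 * 3 * 2 * fac(1)
= 14 * 13 * 12 * 11 * 10 * 9 * 8 * 7 * 6 * 5 * 4 * 3 * 2 * 1
= 87178291200

87178291200


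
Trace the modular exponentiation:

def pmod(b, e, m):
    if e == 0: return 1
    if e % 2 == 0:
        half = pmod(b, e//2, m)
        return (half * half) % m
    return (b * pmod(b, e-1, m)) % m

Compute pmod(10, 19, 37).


pmod(10, 19, 37): e is odd, compute pmod(10, 18, 37)
  pmod(10, 18, 37): e is even, compute pmod(10, 9, 37)
    pmod(10, 9, 37): e is odd, compute pmod(10, 8, 37)
      pmod(10, 8, 37): e is even, compute pmod(10, 4, 37)
        pmod(10, 4, 37): e is even, compute pmod(10, 2, 37)
          pmod(10, 2, 37): e is even, compute pmod(10, 1, 37)
          pmod(10, 1, 37): e is odd, compute pmod(10, 0, 37)
          pmod(10, 0, 37) = 1
          (10 * 1) % 37 = 10
          half=10, (10*10) % 37 = 26
        half=26, (26*26) % 37 = 10
      half=10, (10*10) % 37 = 26
    (10 * 26) % 37 = 1
  half=1, (1*1) % 37 = 1
(10 * 1) % 37 = 10

10


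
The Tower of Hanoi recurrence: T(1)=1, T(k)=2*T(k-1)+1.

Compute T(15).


T(15) = 2 * T(14) + 1
T(14) = 2 * T(13) + 1
T(13) = 2 * T(12) + 1
T(12) = 2 * T(11) + 1
T(11) = 2 * T(10) + 1
T(10) = 2 * T(9) + 1
T(9) = 2 * T(8) + 1
T(8) = 2 * T(7) + 1
T(7) = 2 * T(6) + 1
T(6) = 2 * T(5) + 1
T(5) = 2 * T(4) + 1
T(4) = 2 * T(3) + 1
T(3) = 2 * T(2) + 1
T(2) = 2 * T(1) + 1
T(1) = 1  (base case)
T(2) = 2 * 1 + 1 = 3
T(3) = 2 * 3 + 1 = 7
T(4) = 2 * 7 + 1 = 15
T(5) = 2 * 15 + 1 = 31
T(6) = 2 * 31 + 1 = 63
T(7) = 2 * 63 + 1 = 127
T(8) = 2 * 127 + 1 = 255
T(9) = 2 * 255 + 1 = 511
T(10) = 2 * 511 + 1 = 1023
T(11) = 2 * 1023 + 1 = 2047
T(12) = 2 * 2047 + 1 = 4095
T(13) = 2 * 4095 + 1 = 8191
T(14) = 2 * 8191 + 1 = 16383
T(15) = 2 * 16383 + 1 = 32767

32767
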